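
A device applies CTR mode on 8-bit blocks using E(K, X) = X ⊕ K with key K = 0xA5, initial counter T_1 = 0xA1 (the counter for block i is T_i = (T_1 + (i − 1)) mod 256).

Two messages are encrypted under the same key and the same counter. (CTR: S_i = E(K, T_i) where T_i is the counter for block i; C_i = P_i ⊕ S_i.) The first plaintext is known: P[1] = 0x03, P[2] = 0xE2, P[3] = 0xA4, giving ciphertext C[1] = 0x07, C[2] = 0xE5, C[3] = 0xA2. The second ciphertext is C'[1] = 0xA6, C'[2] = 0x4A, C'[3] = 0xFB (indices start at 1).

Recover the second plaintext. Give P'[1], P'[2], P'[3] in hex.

In CTR with a reused counter, both messages share the same keystream S_i, so C_i ⊕ C'_i = P_i ⊕ P'_i and thus P'_i = P_i ⊕ C_i ⊕ C'_i.
P'[1]: 0x03 ⊕ 0x07 ⊕ 0xA6 = 0xA2.
P'[2]: 0xE2 ⊕ 0xE5 ⊕ 0x4A = 0x4D.
P'[3]: 0xA4 ⊕ 0xA2 ⊕ 0xFB = 0xFD.

P'[1] = 0xA2, P'[2] = 0x4D, P'[3] = 0xFD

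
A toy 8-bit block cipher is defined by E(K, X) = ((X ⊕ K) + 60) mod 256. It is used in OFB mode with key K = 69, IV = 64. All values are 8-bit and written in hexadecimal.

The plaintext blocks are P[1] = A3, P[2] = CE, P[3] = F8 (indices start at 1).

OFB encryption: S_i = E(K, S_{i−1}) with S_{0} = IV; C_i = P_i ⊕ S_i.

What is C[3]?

C[1]: S = E(K, 64) = 6D; A3 ⊕ 6D = CE.
C[2]: S = E(K, 6D) = 64; CE ⊕ 64 = AA.
C[3]: S = E(K, 64) = 6D; F8 ⊕ 6D = 95.

C[3] = 95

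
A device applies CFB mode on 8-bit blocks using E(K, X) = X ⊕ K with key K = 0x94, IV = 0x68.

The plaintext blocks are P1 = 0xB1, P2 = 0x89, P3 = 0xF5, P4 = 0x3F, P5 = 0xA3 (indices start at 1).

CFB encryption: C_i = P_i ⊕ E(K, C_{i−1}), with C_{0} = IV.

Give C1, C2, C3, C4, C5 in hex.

C1 = 0x4D, C2 = 0x50, C3 = 0x31, C4 = 0x9A, C5 = 0xAD

C1: E(K, 0x68) = 0xFC; 0xB1 ⊕ 0xFC = 0x4D.
C2: E(K, 0x4D) = 0xD9; 0x89 ⊕ 0xD9 = 0x50.
C3: E(K, 0x50) = 0xC4; 0xF5 ⊕ 0xC4 = 0x31.
C4: E(K, 0x31) = 0xA5; 0x3F ⊕ 0xA5 = 0x9A.
C5: E(K, 0x9A) = 0x0E; 0xA3 ⊕ 0x0E = 0xAD.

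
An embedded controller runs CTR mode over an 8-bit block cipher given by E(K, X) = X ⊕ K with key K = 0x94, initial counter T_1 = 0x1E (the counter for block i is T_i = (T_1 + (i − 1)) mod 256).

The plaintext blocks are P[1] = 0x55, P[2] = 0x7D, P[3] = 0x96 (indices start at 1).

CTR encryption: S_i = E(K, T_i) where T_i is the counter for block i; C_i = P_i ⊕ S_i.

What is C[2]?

C[1]: T = 0x1E, S = E(K, T) = 0x8A; 0x55 ⊕ 0x8A = 0xDF.
C[2]: T = 0x1F, S = E(K, T) = 0x8B; 0x7D ⊕ 0x8B = 0xF6.

C[2] = 0xF6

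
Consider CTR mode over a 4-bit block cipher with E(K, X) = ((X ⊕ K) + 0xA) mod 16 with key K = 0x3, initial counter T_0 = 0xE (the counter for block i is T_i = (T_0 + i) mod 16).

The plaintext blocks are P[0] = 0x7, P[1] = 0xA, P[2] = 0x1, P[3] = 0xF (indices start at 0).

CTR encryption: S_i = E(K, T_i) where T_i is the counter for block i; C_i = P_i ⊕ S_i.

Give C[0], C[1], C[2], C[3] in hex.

C[0] = 0x0, C[1] = 0xC, C[2] = 0xC, C[3] = 0x3

C[0]: T = 0xE, S = E(K, T) = 0x7; 0x7 ⊕ 0x7 = 0x0.
C[1]: T = 0xF, S = E(K, T) = 0x6; 0xA ⊕ 0x6 = 0xC.
C[2]: T = 0x0, S = E(K, T) = 0xD; 0x1 ⊕ 0xD = 0xC.
C[3]: T = 0x1, S = E(K, T) = 0xC; 0xF ⊕ 0xC = 0x3.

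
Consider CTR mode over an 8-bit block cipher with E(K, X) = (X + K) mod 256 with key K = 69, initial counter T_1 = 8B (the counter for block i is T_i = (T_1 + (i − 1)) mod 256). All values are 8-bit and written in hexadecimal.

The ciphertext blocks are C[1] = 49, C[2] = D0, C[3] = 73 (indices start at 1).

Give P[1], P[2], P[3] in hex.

P[1] = BD, P[2] = 25, P[3] = 85

CTR decryption: S_i = E(K, T_i) where T_i is the counter for block i; P_i = C_i ⊕ S_i.
P[1]: T = 8B, S = E(K, T) = F4; 49 ⊕ F4 = BD.
P[2]: T = 8C, S = E(K, T) = F5; D0 ⊕ F5 = 25.
P[3]: T = 8D, S = E(K, T) = F6; 73 ⊕ F6 = 85.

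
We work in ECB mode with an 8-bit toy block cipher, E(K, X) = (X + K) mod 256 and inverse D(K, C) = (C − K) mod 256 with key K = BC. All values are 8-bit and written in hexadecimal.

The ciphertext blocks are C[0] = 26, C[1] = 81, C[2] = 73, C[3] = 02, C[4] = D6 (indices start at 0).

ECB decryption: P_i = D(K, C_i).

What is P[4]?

P[4] = 1A

P[4]: D(K, D6) = 1A.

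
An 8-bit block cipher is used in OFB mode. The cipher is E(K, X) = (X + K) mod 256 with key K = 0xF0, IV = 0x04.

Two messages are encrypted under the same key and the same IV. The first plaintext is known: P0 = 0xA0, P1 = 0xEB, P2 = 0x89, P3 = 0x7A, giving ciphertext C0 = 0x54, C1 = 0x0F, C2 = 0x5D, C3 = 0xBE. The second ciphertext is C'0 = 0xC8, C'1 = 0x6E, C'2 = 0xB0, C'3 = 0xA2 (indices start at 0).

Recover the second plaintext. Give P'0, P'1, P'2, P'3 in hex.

In OFB with a reused IV, both messages share the same keystream S_i, so C_i ⊕ C'_i = P_i ⊕ P'_i and thus P'_i = P_i ⊕ C_i ⊕ C'_i.
P'0: 0xA0 ⊕ 0x54 ⊕ 0xC8 = 0x3C.
P'1: 0xEB ⊕ 0x0F ⊕ 0x6E = 0x8A.
P'2: 0x89 ⊕ 0x5D ⊕ 0xB0 = 0x64.
P'3: 0x7A ⊕ 0xBE ⊕ 0xA2 = 0x66.

P'0 = 0x3C, P'1 = 0x8A, P'2 = 0x64, P'3 = 0x66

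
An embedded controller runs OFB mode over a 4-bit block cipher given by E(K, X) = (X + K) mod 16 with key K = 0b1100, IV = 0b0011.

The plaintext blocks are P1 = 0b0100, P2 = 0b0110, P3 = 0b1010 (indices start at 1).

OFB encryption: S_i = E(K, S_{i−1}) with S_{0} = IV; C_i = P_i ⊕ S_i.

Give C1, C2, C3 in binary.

C1 = 0b1011, C2 = 0b1101, C3 = 0b1101

C1: S = E(K, 0b0011) = 0b1111; 0b0100 ⊕ 0b1111 = 0b1011.
C2: S = E(K, 0b1111) = 0b1011; 0b0110 ⊕ 0b1011 = 0b1101.
C3: S = E(K, 0b1011) = 0b0111; 0b1010 ⊕ 0b0111 = 0b1101.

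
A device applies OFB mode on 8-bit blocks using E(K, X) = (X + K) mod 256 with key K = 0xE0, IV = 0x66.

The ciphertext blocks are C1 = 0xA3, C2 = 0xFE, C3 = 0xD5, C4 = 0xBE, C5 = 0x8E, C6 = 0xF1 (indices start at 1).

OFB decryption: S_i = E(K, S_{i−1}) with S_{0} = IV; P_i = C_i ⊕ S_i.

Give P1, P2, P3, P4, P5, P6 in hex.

P1 = 0xE5, P2 = 0xD8, P3 = 0xD3, P4 = 0x58, P5 = 0x48, P6 = 0x57

P1: S = E(K, 0x66) = 0x46; 0xA3 ⊕ 0x46 = 0xE5.
P2: S = E(K, 0x46) = 0x26; 0xFE ⊕ 0x26 = 0xD8.
P3: S = E(K, 0x26) = 0x06; 0xD5 ⊕ 0x06 = 0xD3.
P4: S = E(K, 0x06) = 0xE6; 0xBE ⊕ 0xE6 = 0x58.
P5: S = E(K, 0xE6) = 0xC6; 0x8E ⊕ 0xC6 = 0x48.
P6: S = E(K, 0xC6) = 0xA6; 0xF1 ⊕ 0xA6 = 0x57.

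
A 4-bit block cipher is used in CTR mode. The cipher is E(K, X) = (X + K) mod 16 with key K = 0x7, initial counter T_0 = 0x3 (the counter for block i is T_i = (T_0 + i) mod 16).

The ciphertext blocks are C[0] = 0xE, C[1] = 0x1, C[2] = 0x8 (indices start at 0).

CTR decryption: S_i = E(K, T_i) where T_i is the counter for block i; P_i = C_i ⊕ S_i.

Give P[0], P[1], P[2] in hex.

P[0] = 0x4, P[1] = 0xA, P[2] = 0x4

P[0]: T = 0x3, S = E(K, T) = 0xA; 0xE ⊕ 0xA = 0x4.
P[1]: T = 0x4, S = E(K, T) = 0xB; 0x1 ⊕ 0xB = 0xA.
P[2]: T = 0x5, S = E(K, T) = 0xC; 0x8 ⊕ 0xC = 0x4.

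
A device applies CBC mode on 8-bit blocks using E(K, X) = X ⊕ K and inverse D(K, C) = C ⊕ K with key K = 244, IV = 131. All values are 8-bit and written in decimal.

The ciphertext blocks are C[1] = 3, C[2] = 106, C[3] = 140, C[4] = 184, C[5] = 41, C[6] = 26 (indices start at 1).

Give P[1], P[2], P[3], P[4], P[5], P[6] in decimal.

CBC decryption: P_i = D(K, C_i) ⊕ C_{i−1}, with C_{0} = IV.
P[1]: D(K, 3) = 247; 247 ⊕ 131 = 116.
P[2]: D(K, 106) = 158; 158 ⊕ 3 = 157.
P[3]: D(K, 140) = 120; 120 ⊕ 106 = 18.
P[4]: D(K, 184) = 76; 76 ⊕ 140 = 192.
P[5]: D(K, 41) = 221; 221 ⊕ 184 = 101.
P[6]: D(K, 26) = 238; 238 ⊕ 41 = 199.

P[1] = 116, P[2] = 157, P[3] = 18, P[4] = 192, P[5] = 101, P[6] = 199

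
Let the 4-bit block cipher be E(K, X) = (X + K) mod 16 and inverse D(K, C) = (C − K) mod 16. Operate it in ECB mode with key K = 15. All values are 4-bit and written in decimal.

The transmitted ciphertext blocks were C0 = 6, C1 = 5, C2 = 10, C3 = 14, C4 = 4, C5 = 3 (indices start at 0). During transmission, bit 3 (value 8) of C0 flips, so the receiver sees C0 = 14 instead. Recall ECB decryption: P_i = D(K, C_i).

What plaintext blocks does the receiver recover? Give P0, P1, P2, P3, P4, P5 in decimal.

Only C0 changed, to 14. In ECB, a change in C_i affects only P_i. Decrypting the received ciphertext:
P0: D(K, 14) = 15.
P1: D(K, 5) = 6.
P2: D(K, 10) = 11.
P3: D(K, 14) = 15.
P4: D(K, 4) = 5.
P5: D(K, 3) = 4.
Blocks that differ from the original plaintext: P0.

P0 = 15, P1 = 6, P2 = 11, P3 = 15, P4 = 5, P5 = 4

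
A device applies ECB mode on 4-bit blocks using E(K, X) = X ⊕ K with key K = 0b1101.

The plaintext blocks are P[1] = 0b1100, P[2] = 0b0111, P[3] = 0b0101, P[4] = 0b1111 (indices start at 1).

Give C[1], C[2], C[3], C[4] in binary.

ECB encryption: C_i = E(K, P_i).
C[1]: E(K, 0b1100) = 0b0001.
C[2]: E(K, 0b0111) = 0b1010.
C[3]: E(K, 0b0101) = 0b1000.
C[4]: E(K, 0b1111) = 0b0010.

C[1] = 0b0001, C[2] = 0b1010, C[3] = 0b1000, C[4] = 0b0010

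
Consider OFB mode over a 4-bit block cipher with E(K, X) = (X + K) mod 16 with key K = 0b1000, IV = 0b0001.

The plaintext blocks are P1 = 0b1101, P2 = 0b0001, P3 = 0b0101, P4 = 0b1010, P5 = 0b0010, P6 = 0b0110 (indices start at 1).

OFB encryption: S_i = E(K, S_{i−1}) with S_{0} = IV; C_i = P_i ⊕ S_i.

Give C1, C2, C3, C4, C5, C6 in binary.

C1 = 0b0100, C2 = 0b0000, C3 = 0b1100, C4 = 0b1011, C5 = 0b1011, C6 = 0b0111

C1: S = E(K, 0b0001) = 0b1001; 0b1101 ⊕ 0b1001 = 0b0100.
C2: S = E(K, 0b1001) = 0b0001; 0b0001 ⊕ 0b0001 = 0b0000.
C3: S = E(K, 0b0001) = 0b1001; 0b0101 ⊕ 0b1001 = 0b1100.
C4: S = E(K, 0b1001) = 0b0001; 0b1010 ⊕ 0b0001 = 0b1011.
C5: S = E(K, 0b0001) = 0b1001; 0b0010 ⊕ 0b1001 = 0b1011.
C6: S = E(K, 0b1001) = 0b0001; 0b0110 ⊕ 0b0001 = 0b0111.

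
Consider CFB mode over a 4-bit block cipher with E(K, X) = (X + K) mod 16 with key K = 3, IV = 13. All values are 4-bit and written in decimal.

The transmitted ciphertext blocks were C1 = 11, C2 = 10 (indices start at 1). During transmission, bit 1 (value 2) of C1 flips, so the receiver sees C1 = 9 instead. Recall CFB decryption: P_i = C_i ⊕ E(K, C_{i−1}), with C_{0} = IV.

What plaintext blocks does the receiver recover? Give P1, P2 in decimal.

Only C1 changed, to 9. In CFB, a change in C_i flips the same bit in P_i and garbles P_{i+1}. Decrypting the received ciphertext:
P1: E(K, 13) = 0; 9 ⊕ 0 = 9.
P2: E(K, 9) = 12; 10 ⊕ 12 = 6.
Blocks that differ from the original plaintext: P1, P2.

P1 = 9, P2 = 6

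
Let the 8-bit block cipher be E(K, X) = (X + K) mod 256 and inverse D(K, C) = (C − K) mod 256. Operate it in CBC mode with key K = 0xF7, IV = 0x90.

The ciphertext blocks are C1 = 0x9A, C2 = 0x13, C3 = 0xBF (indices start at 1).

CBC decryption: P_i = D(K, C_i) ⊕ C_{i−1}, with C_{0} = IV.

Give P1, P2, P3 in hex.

P1: D(K, 0x9A) = 0xA3; 0xA3 ⊕ 0x90 = 0x33.
P2: D(K, 0x13) = 0x1C; 0x1C ⊕ 0x9A = 0x86.
P3: D(K, 0xBF) = 0xC8; 0xC8 ⊕ 0x13 = 0xDB.

P1 = 0x33, P2 = 0x86, P3 = 0xDB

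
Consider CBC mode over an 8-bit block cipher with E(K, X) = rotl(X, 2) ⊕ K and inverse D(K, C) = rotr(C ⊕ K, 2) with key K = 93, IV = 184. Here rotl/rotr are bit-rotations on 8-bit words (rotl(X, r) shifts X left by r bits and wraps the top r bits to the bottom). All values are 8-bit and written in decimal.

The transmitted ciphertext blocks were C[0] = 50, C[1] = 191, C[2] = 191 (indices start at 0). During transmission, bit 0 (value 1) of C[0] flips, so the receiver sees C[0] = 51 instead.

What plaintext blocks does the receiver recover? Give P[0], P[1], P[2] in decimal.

CBC decryption: P_i = D(K, C_i) ⊕ C_{i−1}, with C_{−1} = IV.
Only C[0] changed, to 51. In CBC, a change in C_i garbles P_i and flips the same bit in P_{i+1}. Decrypting the received ciphertext:
P[0]: D(K, 51) = 155; 155 ⊕ 184 = 35.
P[1]: D(K, 191) = 184; 184 ⊕ 51 = 139.
P[2]: D(K, 191) = 184; 184 ⊕ 191 = 7.
Blocks that differ from the original plaintext: P[0], P[1].

P[0] = 35, P[1] = 139, P[2] = 7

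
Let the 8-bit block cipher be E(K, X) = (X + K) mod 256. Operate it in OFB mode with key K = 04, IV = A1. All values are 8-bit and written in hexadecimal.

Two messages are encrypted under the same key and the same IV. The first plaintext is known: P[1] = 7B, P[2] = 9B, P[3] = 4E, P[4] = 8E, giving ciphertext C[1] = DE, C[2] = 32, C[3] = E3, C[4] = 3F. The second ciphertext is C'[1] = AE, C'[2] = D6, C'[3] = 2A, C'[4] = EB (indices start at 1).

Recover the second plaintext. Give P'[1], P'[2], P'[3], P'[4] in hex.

P'[1] = 0B, P'[2] = 7F, P'[3] = 87, P'[4] = 5A

In OFB with a reused IV, both messages share the same keystream S_i, so C_i ⊕ C'_i = P_i ⊕ P'_i and thus P'_i = P_i ⊕ C_i ⊕ C'_i.
P'[1]: 7B ⊕ DE ⊕ AE = 0B.
P'[2]: 9B ⊕ 32 ⊕ D6 = 7F.
P'[3]: 4E ⊕ E3 ⊕ 2A = 87.
P'[4]: 8E ⊕ 3F ⊕ EB = 5A.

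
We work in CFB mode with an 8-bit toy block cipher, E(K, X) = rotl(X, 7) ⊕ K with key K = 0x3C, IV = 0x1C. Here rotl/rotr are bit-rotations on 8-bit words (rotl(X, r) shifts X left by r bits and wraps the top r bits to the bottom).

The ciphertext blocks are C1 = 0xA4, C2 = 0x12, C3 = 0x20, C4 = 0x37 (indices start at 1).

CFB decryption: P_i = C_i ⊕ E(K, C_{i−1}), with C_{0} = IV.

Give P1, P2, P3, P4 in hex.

P1 = 0x96, P2 = 0x7C, P3 = 0x15, P4 = 0x1B

P1: E(K, 0x1C) = 0x32; 0xA4 ⊕ 0x32 = 0x96.
P2: E(K, 0xA4) = 0x6E; 0x12 ⊕ 0x6E = 0x7C.
P3: E(K, 0x12) = 0x35; 0x20 ⊕ 0x35 = 0x15.
P4: E(K, 0x20) = 0x2C; 0x37 ⊕ 0x2C = 0x1B.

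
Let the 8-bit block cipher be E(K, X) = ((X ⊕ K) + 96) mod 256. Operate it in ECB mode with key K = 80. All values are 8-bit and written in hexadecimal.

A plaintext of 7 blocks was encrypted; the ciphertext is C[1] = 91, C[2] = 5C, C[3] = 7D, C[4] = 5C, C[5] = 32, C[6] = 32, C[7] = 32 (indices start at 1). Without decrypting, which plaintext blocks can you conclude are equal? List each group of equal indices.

ECB encrypts each block independently with the same key, so equal ciphertext blocks imply equal plaintext blocks.
C[2] = C[4] = 5C, so P[2] = P[4].
C[5] = C[6] = C[7] = 32, so P[5] = P[6] = P[7].

P[2] = P[4]; P[5] = P[6] = P[7]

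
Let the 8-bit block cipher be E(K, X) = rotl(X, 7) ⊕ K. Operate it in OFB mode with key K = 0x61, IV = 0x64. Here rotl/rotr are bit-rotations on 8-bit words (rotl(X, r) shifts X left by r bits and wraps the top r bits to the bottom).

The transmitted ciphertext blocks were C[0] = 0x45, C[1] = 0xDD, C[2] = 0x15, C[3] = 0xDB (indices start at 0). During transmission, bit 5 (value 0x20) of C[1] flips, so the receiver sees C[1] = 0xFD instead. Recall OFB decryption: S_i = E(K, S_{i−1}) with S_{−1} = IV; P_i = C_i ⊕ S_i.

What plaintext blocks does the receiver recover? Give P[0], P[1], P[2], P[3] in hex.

P[0] = 0x16, P[1] = 0x35, P[2] = 0x10, P[3] = 0x38

Only C[1] changed, to 0xFD. In OFB, a change in C_i flips the same bit in P_i only; the keystream is unaffected. Decrypting the received ciphertext:
P[0]: S = E(K, 0x64) = 0x53; 0x45 ⊕ 0x53 = 0x16.
P[1]: S = E(K, 0x53) = 0xC8; 0xFD ⊕ 0xC8 = 0x35.
P[2]: S = E(K, 0xC8) = 0x05; 0x15 ⊕ 0x05 = 0x10.
P[3]: S = E(K, 0x05) = 0xE3; 0xDB ⊕ 0xE3 = 0x38.
Blocks that differ from the original plaintext: P[1].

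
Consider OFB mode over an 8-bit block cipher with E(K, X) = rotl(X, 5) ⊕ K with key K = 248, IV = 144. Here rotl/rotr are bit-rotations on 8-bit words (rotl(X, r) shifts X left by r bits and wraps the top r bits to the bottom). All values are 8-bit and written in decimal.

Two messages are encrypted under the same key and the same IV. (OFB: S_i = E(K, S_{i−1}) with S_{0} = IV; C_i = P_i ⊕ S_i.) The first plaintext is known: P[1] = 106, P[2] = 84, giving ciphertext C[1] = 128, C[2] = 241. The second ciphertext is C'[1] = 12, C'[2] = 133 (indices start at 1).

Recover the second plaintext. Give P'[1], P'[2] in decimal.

In OFB with a reused IV, both messages share the same keystream S_i, so C_i ⊕ C'_i = P_i ⊕ P'_i and thus P'_i = P_i ⊕ C_i ⊕ C'_i.
P'[1]: 106 ⊕ 128 ⊕ 12 = 230.
P'[2]: 84 ⊕ 241 ⊕ 133 = 32.

P'[1] = 230, P'[2] = 32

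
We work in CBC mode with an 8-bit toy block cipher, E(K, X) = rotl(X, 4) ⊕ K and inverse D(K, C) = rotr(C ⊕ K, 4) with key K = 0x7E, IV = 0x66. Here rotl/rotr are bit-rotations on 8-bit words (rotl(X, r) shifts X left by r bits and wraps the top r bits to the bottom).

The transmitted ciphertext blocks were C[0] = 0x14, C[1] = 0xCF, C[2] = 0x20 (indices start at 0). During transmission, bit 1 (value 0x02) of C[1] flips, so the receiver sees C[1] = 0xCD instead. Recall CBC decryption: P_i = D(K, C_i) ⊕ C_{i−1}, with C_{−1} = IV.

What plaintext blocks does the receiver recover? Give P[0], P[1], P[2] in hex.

P[0] = 0xC0, P[1] = 0x2F, P[2] = 0x28

Only C[1] changed, to 0xCD. In CBC, a change in C_i garbles P_i and flips the same bit in P_{i+1}. Decrypting the received ciphertext:
P[0]: D(K, 0x14) = 0xA6; 0xA6 ⊕ 0x66 = 0xC0.
P[1]: D(K, 0xCD) = 0x3B; 0x3B ⊕ 0x14 = 0x2F.
P[2]: D(K, 0x20) = 0xE5; 0xE5 ⊕ 0xCD = 0x28.
Blocks that differ from the original plaintext: P[1], P[2].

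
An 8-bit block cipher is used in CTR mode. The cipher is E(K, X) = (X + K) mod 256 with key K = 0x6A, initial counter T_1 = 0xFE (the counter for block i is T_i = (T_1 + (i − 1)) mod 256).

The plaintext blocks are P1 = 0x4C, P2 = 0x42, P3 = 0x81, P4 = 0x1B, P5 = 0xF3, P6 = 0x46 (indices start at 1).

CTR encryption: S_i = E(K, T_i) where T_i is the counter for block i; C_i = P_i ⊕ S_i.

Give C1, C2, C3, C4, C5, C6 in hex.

C1 = 0x24, C2 = 0x2B, C3 = 0xEB, C4 = 0x70, C5 = 0x9F, C6 = 0x2B

C1: T = 0xFE, S = E(K, T) = 0x68; 0x4C ⊕ 0x68 = 0x24.
C2: T = 0xFF, S = E(K, T) = 0x69; 0x42 ⊕ 0x69 = 0x2B.
C3: T = 0x00, S = E(K, T) = 0x6A; 0x81 ⊕ 0x6A = 0xEB.
C4: T = 0x01, S = E(K, T) = 0x6B; 0x1B ⊕ 0x6B = 0x70.
C5: T = 0x02, S = E(K, T) = 0x6C; 0xF3 ⊕ 0x6C = 0x9F.
C6: T = 0x03, S = E(K, T) = 0x6D; 0x46 ⊕ 0x6D = 0x2B.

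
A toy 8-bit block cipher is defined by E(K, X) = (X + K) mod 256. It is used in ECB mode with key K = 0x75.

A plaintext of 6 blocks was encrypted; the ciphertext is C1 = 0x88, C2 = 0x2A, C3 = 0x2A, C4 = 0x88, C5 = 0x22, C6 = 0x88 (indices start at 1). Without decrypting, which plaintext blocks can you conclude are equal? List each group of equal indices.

P1 = P4 = P6; P2 = P3

ECB encrypts each block independently with the same key, so equal ciphertext blocks imply equal plaintext blocks.
C1 = C4 = C6 = 0x88, so P1 = P4 = P6.
C2 = C3 = 0x2A, so P2 = P3.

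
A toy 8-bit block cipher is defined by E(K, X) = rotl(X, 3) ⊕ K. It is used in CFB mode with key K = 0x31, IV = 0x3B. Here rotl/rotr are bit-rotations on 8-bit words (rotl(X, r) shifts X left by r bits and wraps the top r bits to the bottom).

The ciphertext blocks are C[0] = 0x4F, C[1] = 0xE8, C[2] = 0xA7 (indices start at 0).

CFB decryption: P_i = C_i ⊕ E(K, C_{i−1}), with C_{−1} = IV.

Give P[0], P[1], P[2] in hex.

P[0]: E(K, 0x3B) = 0xE8; 0x4F ⊕ 0xE8 = 0xA7.
P[1]: E(K, 0x4F) = 0x4B; 0xE8 ⊕ 0x4B = 0xA3.
P[2]: E(K, 0xE8) = 0x76; 0xA7 ⊕ 0x76 = 0xD1.

P[0] = 0xA7, P[1] = 0xA3, P[2] = 0xD1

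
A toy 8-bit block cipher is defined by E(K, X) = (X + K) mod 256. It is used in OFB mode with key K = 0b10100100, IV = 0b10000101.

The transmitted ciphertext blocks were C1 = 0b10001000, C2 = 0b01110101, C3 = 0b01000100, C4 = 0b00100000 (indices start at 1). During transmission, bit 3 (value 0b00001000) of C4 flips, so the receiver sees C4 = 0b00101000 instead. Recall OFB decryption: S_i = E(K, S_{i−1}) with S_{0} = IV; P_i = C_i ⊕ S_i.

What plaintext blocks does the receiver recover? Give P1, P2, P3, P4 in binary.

P1 = 0b10100001, P2 = 0b10111000, P3 = 0b00110101, P4 = 0b00111101

Only C4 changed, to 0b00101000. In OFB, a change in C_i flips the same bit in P_i only; the keystream is unaffected. Decrypting the received ciphertext:
P1: S = E(K, 0b10000101) = 0b00101001; 0b10001000 ⊕ 0b00101001 = 0b10100001.
P2: S = E(K, 0b00101001) = 0b11001101; 0b01110101 ⊕ 0b11001101 = 0b10111000.
P3: S = E(K, 0b11001101) = 0b01110001; 0b01000100 ⊕ 0b01110001 = 0b00110101.
P4: S = E(K, 0b01110001) = 0b00010101; 0b00101000 ⊕ 0b00010101 = 0b00111101.
Blocks that differ from the original plaintext: P4.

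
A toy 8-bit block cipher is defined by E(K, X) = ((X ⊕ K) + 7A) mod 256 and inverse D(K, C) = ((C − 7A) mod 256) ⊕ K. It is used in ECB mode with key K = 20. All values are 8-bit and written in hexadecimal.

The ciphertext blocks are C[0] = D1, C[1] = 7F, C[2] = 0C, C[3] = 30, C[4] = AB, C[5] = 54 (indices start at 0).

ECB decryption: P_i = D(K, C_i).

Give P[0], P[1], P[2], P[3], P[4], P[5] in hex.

P[0]: D(K, D1) = 77.
P[1]: D(K, 7F) = 25.
P[2]: D(K, 0C) = B2.
P[3]: D(K, 30) = 96.
P[4]: D(K, AB) = 11.
P[5]: D(K, 54) = FA.

P[0] = 77, P[1] = 25, P[2] = B2, P[3] = 96, P[4] = 11, P[5] = FA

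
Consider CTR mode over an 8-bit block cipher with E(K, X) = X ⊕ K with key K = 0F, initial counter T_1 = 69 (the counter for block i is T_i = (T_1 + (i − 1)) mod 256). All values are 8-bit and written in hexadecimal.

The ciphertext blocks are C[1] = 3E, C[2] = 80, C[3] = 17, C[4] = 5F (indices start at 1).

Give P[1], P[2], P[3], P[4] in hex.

CTR decryption: S_i = E(K, T_i) where T_i is the counter for block i; P_i = C_i ⊕ S_i.
P[1]: T = 69, S = E(K, T) = 66; 3E ⊕ 66 = 58.
P[2]: T = 6A, S = E(K, T) = 65; 80 ⊕ 65 = E5.
P[3]: T = 6B, S = E(K, T) = 64; 17 ⊕ 64 = 73.
P[4]: T = 6C, S = E(K, T) = 63; 5F ⊕ 63 = 3C.

P[1] = 58, P[2] = E5, P[3] = 73, P[4] = 3C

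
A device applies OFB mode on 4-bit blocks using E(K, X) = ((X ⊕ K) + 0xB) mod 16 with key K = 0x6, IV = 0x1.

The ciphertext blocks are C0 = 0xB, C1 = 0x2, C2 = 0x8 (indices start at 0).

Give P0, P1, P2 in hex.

OFB decryption: S_i = E(K, S_{i−1}) with S_{−1} = IV; P_i = C_i ⊕ S_i.
P0: S = E(K, 0x1) = 0x2; 0xB ⊕ 0x2 = 0x9.
P1: S = E(K, 0x2) = 0xF; 0x2 ⊕ 0xF = 0xD.
P2: S = E(K, 0xF) = 0x4; 0x8 ⊕ 0x4 = 0xC.

P0 = 0x9, P1 = 0xD, P2 = 0xC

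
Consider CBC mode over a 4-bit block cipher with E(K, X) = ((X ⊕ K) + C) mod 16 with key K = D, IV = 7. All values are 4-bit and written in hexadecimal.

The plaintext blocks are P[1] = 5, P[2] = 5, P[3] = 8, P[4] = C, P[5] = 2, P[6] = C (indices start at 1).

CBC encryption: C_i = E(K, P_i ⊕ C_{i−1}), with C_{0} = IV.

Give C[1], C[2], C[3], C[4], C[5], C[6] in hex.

C[1]: P[1] ⊕ 7 = 2; E(K, 2) = B.
C[2]: P[2] ⊕ B = E; E(K, E) = F.
C[3]: P[3] ⊕ F = 7; E(K, 7) = 6.
C[4]: P[4] ⊕ 6 = A; E(K, A) = 3.
C[5]: P[5] ⊕ 3 = 1; E(K, 1) = 8.
C[6]: P[6] ⊕ 8 = 4; E(K, 4) = 5.

C[1] = B, C[2] = F, C[3] = 6, C[4] = 3, C[5] = 8, C[6] = 5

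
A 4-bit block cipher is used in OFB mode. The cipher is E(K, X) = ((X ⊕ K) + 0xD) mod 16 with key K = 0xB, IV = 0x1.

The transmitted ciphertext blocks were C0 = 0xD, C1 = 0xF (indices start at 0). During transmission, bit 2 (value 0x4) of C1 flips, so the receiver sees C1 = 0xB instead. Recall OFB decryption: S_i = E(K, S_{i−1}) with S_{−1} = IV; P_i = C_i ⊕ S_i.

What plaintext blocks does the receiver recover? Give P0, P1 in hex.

P0 = 0xA, P1 = 0x2

Only C1 changed, to 0xB. In OFB, a change in C_i flips the same bit in P_i only; the keystream is unaffected. Decrypting the received ciphertext:
P0: S = E(K, 0x1) = 0x7; 0xD ⊕ 0x7 = 0xA.
P1: S = E(K, 0x7) = 0x9; 0xB ⊕ 0x9 = 0x2.
Blocks that differ from the original plaintext: P1.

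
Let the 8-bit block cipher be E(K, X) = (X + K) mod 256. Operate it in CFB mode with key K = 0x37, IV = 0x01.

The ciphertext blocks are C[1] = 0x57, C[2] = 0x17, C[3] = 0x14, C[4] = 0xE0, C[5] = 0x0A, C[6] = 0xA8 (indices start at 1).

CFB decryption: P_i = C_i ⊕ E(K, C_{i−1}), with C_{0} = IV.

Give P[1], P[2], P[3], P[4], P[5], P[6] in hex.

P[1] = 0x6F, P[2] = 0x99, P[3] = 0x5A, P[4] = 0xAB, P[5] = 0x1D, P[6] = 0xE9

P[1]: E(K, 0x01) = 0x38; 0x57 ⊕ 0x38 = 0x6F.
P[2]: E(K, 0x57) = 0x8E; 0x17 ⊕ 0x8E = 0x99.
P[3]: E(K, 0x17) = 0x4E; 0x14 ⊕ 0x4E = 0x5A.
P[4]: E(K, 0x14) = 0x4B; 0xE0 ⊕ 0x4B = 0xAB.
P[5]: E(K, 0xE0) = 0x17; 0x0A ⊕ 0x17 = 0x1D.
P[6]: E(K, 0x0A) = 0x41; 0xA8 ⊕ 0x41 = 0xE9.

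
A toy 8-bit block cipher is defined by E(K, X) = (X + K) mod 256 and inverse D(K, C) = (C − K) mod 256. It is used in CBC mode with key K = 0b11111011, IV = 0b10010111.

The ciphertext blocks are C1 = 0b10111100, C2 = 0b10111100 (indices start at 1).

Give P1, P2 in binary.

P1 = 0b01010110, P2 = 0b01111101

CBC decryption: P_i = D(K, C_i) ⊕ C_{i−1}, with C_{0} = IV.
P1: D(K, 0b10111100) = 0b11000001; 0b11000001 ⊕ 0b10010111 = 0b01010110.
P2: D(K, 0b10111100) = 0b11000001; 0b11000001 ⊕ 0b10111100 = 0b01111101.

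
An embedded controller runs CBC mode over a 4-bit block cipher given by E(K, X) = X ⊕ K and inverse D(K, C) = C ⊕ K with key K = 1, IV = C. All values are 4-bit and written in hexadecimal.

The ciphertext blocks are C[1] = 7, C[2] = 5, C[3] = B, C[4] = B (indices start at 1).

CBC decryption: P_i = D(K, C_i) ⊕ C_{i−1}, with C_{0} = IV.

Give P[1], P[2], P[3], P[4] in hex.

P[1]: D(K, 7) = 6; 6 ⊕ C = A.
P[2]: D(K, 5) = 4; 4 ⊕ 7 = 3.
P[3]: D(K, B) = A; A ⊕ 5 = F.
P[4]: D(K, B) = A; A ⊕ B = 1.

P[1] = A, P[2] = 3, P[3] = F, P[4] = 1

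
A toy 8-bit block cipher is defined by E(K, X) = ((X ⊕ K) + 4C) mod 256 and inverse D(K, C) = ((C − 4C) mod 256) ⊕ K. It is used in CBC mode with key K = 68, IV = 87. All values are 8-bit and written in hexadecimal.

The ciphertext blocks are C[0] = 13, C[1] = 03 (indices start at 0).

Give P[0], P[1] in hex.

CBC decryption: P_i = D(K, C_i) ⊕ C_{i−1}, with C_{−1} = IV.
P[0]: D(K, 13) = AF; AF ⊕ 87 = 28.
P[1]: D(K, 03) = DF; DF ⊕ 13 = CC.

P[0] = 28, P[1] = CC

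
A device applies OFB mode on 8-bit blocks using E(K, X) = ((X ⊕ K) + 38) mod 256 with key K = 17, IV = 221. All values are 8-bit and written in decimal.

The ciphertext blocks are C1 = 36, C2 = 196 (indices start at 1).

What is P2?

OFB decryption: S_i = E(K, S_{i−1}) with S_{0} = IV; P_i = C_i ⊕ S_i.
P1: S = E(K, 221) = 242; 36 ⊕ 242 = 214.
P2: S = E(K, 242) = 9; 196 ⊕ 9 = 205.

P2 = 205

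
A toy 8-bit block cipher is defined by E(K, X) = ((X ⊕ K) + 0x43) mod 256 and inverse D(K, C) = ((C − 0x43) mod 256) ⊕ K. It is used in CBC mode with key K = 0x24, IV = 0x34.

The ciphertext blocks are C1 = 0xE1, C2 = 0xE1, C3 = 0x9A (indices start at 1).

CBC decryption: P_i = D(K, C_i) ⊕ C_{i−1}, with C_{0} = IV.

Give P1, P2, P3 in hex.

P1 = 0x8E, P2 = 0x5B, P3 = 0x92

P1: D(K, 0xE1) = 0xBA; 0xBA ⊕ 0x34 = 0x8E.
P2: D(K, 0xE1) = 0xBA; 0xBA ⊕ 0xE1 = 0x5B.
P3: D(K, 0x9A) = 0x73; 0x73 ⊕ 0xE1 = 0x92.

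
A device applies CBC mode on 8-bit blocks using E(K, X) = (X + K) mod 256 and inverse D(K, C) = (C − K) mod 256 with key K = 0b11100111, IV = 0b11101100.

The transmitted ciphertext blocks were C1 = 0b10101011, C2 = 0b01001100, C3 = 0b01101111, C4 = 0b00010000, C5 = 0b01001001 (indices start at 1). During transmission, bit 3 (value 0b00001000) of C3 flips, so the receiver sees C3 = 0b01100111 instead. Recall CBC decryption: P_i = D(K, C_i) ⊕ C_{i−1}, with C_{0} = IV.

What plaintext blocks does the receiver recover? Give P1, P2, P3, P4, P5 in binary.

P1 = 0b00101000, P2 = 0b11001110, P3 = 0b11001100, P4 = 0b01001110, P5 = 0b01110010

Only C3 changed, to 0b01100111. In CBC, a change in C_i garbles P_i and flips the same bit in P_{i+1}. Decrypting the received ciphertext:
P1: D(K, 0b10101011) = 0b11000100; 0b11000100 ⊕ 0b11101100 = 0b00101000.
P2: D(K, 0b01001100) = 0b01100101; 0b01100101 ⊕ 0b10101011 = 0b11001110.
P3: D(K, 0b01100111) = 0b10000000; 0b10000000 ⊕ 0b01001100 = 0b11001100.
P4: D(K, 0b00010000) = 0b00101001; 0b00101001 ⊕ 0b01100111 = 0b01001110.
P5: D(K, 0b01001001) = 0b01100010; 0b01100010 ⊕ 0b00010000 = 0b01110010.
Blocks that differ from the original plaintext: P3, P4.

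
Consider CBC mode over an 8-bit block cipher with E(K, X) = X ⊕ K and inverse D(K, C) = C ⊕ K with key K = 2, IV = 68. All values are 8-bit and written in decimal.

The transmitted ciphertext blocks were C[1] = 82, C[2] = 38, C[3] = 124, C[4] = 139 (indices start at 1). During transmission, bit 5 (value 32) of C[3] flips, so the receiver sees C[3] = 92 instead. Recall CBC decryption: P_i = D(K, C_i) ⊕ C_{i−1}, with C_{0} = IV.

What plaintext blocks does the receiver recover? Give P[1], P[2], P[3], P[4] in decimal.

Only C[3] changed, to 92. In CBC, a change in C_i garbles P_i and flips the same bit in P_{i+1}. Decrypting the received ciphertext:
P[1]: D(K, 82) = 80; 80 ⊕ 68 = 20.
P[2]: D(K, 38) = 36; 36 ⊕ 82 = 118.
P[3]: D(K, 92) = 94; 94 ⊕ 38 = 120.
P[4]: D(K, 139) = 137; 137 ⊕ 92 = 213.
Blocks that differ from the original plaintext: P[3], P[4].

P[1] = 20, P[2] = 118, P[3] = 120, P[4] = 213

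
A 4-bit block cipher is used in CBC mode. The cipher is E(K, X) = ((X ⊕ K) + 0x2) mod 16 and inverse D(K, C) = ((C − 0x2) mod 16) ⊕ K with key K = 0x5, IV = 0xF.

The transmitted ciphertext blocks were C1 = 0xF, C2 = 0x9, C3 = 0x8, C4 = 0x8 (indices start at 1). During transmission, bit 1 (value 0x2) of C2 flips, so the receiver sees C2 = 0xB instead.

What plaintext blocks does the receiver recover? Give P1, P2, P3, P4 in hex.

P1 = 0x7, P2 = 0x3, P3 = 0x8, P4 = 0xB

CBC decryption: P_i = D(K, C_i) ⊕ C_{i−1}, with C_{0} = IV.
Only C2 changed, to 0xB. In CBC, a change in C_i garbles P_i and flips the same bit in P_{i+1}. Decrypting the received ciphertext:
P1: D(K, 0xF) = 0x8; 0x8 ⊕ 0xF = 0x7.
P2: D(K, 0xB) = 0xC; 0xC ⊕ 0xF = 0x3.
P3: D(K, 0x8) = 0x3; 0x3 ⊕ 0xB = 0x8.
P4: D(K, 0x8) = 0x3; 0x3 ⊕ 0x8 = 0xB.
Blocks that differ from the original plaintext: P2, P3.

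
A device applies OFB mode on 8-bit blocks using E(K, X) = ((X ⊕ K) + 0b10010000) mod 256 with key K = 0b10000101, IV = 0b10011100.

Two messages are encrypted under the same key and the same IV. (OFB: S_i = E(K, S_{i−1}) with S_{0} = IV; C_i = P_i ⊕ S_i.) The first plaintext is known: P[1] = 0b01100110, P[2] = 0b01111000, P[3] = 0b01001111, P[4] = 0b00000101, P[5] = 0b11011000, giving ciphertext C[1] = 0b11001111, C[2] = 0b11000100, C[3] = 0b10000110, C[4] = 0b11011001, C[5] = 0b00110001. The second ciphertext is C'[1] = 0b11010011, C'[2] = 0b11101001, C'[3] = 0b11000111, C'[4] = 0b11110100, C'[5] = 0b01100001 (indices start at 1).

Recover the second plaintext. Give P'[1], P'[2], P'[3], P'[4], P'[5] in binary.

P'[1] = 0b01111010, P'[2] = 0b01010101, P'[3] = 0b00001110, P'[4] = 0b00101000, P'[5] = 0b10001000

In OFB with a reused IV, both messages share the same keystream S_i, so C_i ⊕ C'_i = P_i ⊕ P'_i and thus P'_i = P_i ⊕ C_i ⊕ C'_i.
P'[1]: 0b01100110 ⊕ 0b11001111 ⊕ 0b11010011 = 0b01111010.
P'[2]: 0b01111000 ⊕ 0b11000100 ⊕ 0b11101001 = 0b01010101.
P'[3]: 0b01001111 ⊕ 0b10000110 ⊕ 0b11000111 = 0b00001110.
P'[4]: 0b00000101 ⊕ 0b11011001 ⊕ 0b11110100 = 0b00101000.
P'[5]: 0b11011000 ⊕ 0b00110001 ⊕ 0b01100001 = 0b10001000.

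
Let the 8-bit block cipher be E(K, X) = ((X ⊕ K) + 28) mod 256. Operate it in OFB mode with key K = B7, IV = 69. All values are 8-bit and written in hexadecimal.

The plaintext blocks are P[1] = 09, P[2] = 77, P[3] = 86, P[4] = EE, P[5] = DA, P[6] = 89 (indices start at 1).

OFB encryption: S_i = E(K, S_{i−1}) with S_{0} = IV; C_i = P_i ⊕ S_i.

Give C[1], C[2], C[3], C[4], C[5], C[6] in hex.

C[1]: S = E(K, 69) = 06; 09 ⊕ 06 = 0F.
C[2]: S = E(K, 06) = D9; 77 ⊕ D9 = AE.
C[3]: S = E(K, D9) = 96; 86 ⊕ 96 = 10.
C[4]: S = E(K, 96) = 49; EE ⊕ 49 = A7.
C[5]: S = E(K, 49) = 26; DA ⊕ 26 = FC.
C[6]: S = E(K, 26) = B9; 89 ⊕ B9 = 30.

C[1] = 0F, C[2] = AE, C[3] = 10, C[4] = A7, C[5] = FC, C[6] = 30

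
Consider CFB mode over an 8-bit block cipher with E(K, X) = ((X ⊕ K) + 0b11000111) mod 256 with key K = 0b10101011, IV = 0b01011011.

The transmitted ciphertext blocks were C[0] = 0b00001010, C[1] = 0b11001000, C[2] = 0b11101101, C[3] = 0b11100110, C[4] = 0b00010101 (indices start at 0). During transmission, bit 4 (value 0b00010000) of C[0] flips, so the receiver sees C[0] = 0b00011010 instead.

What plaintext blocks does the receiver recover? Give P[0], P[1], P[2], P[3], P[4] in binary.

CFB decryption: P_i = C_i ⊕ E(K, C_{i−1}), with C_{−1} = IV.
Only C[0] changed, to 0b00011010. In CFB, a change in C_i flips the same bit in P_i and garbles P_{i+1}. Decrypting the received ciphertext:
P[0]: E(K, 0b01011011) = 0b10110111; 0b00011010 ⊕ 0b10110111 = 0b10101101.
P[1]: E(K, 0b00011010) = 0b01111000; 0b11001000 ⊕ 0b01111000 = 0b10110000.
P[2]: E(K, 0b11001000) = 0b00101010; 0b11101101 ⊕ 0b00101010 = 0b11000111.
P[3]: E(K, 0b11101101) = 0b00001101; 0b11100110 ⊕ 0b00001101 = 0b11101011.
P[4]: E(K, 0b11100110) = 0b00010100; 0b00010101 ⊕ 0b00010100 = 0b00000001.
Blocks that differ from the original plaintext: P[0], P[1].

P[0] = 0b10101101, P[1] = 0b10110000, P[2] = 0b11000111, P[3] = 0b11101011, P[4] = 0b00000001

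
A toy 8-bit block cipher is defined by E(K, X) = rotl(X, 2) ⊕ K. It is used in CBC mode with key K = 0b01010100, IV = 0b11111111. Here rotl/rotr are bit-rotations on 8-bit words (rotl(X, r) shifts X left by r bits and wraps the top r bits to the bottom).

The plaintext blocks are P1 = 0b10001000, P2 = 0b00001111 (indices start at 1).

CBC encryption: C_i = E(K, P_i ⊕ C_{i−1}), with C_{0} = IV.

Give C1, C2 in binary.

C1: P1 ⊕ 0b11111111 = 0b01110111; E(K, 0b01110111) = 0b10001001.
C2: P2 ⊕ 0b10001001 = 0b10000110; E(K, 0b10000110) = 0b01001110.

C1 = 0b10001001, C2 = 0b01001110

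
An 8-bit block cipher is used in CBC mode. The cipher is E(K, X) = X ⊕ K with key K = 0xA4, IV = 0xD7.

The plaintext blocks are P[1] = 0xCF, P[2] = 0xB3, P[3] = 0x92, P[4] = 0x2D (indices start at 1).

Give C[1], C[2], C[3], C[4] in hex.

CBC encryption: C_i = E(K, P_i ⊕ C_{i−1}), with C_{0} = IV.
C[1]: P[1] ⊕ 0xD7 = 0x18; E(K, 0x18) = 0xBC.
C[2]: P[2] ⊕ 0xBC = 0x0F; E(K, 0x0F) = 0xAB.
C[3]: P[3] ⊕ 0xAB = 0x39; E(K, 0x39) = 0x9D.
C[4]: P[4] ⊕ 0x9D = 0xB0; E(K, 0xB0) = 0x14.

C[1] = 0xBC, C[2] = 0xAB, C[3] = 0x9D, C[4] = 0x14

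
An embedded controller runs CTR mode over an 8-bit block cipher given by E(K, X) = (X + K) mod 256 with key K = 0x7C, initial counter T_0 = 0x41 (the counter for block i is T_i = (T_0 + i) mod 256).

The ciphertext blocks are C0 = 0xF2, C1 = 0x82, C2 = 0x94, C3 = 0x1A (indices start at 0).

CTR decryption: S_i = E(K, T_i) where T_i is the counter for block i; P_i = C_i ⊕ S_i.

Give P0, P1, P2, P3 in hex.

P0: T = 0x41, S = E(K, T) = 0xBD; 0xF2 ⊕ 0xBD = 0x4F.
P1: T = 0x42, S = E(K, T) = 0xBE; 0x82 ⊕ 0xBE = 0x3C.
P2: T = 0x43, S = E(K, T) = 0xBF; 0x94 ⊕ 0xBF = 0x2B.
P3: T = 0x44, S = E(K, T) = 0xC0; 0x1A ⊕ 0xC0 = 0xDA.

P0 = 0x4F, P1 = 0x3C, P2 = 0x2B, P3 = 0xDA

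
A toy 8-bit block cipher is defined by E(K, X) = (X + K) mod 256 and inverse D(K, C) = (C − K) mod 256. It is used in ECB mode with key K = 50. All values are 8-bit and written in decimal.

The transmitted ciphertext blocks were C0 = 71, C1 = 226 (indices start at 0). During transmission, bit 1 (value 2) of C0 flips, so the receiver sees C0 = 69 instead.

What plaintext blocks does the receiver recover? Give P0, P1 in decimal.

ECB decryption: P_i = D(K, C_i).
Only C0 changed, to 69. In ECB, a change in C_i affects only P_i. Decrypting the received ciphertext:
P0: D(K, 69) = 19.
P1: D(K, 226) = 176.
Blocks that differ from the original plaintext: P0.

P0 = 19, P1 = 176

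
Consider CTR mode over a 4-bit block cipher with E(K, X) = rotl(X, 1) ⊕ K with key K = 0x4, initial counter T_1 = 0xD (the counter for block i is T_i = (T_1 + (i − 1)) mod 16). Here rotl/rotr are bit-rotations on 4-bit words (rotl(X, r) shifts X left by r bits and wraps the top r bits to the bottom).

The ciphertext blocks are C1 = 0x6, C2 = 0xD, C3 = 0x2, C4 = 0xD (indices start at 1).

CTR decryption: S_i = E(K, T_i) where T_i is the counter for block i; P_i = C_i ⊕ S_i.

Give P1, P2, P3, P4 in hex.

P1: T = 0xD, S = E(K, T) = 0xF; 0x6 ⊕ 0xF = 0x9.
P2: T = 0xE, S = E(K, T) = 0x9; 0xD ⊕ 0x9 = 0x4.
P3: T = 0xF, S = E(K, T) = 0xB; 0x2 ⊕ 0xB = 0x9.
P4: T = 0x0, S = E(K, T) = 0x4; 0xD ⊕ 0x4 = 0x9.

P1 = 0x9, P2 = 0x4, P3 = 0x9, P4 = 0x9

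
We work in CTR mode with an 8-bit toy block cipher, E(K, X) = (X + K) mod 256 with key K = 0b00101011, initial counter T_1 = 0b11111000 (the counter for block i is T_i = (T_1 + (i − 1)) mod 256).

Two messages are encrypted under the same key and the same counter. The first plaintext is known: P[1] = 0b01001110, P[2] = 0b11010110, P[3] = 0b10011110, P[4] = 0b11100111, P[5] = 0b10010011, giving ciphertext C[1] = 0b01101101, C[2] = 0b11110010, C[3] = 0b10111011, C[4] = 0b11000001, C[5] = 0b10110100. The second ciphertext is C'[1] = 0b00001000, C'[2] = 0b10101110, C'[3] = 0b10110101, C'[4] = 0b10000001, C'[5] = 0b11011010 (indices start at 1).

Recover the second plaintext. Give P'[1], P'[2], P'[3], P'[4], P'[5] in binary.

P'[1] = 0b00101011, P'[2] = 0b10001010, P'[3] = 0b10010000, P'[4] = 0b10100111, P'[5] = 0b11111101

In CTR with a reused counter, both messages share the same keystream S_i, so C_i ⊕ C'_i = P_i ⊕ P'_i and thus P'_i = P_i ⊕ C_i ⊕ C'_i.
P'[1]: 0b01001110 ⊕ 0b01101101 ⊕ 0b00001000 = 0b00101011.
P'[2]: 0b11010110 ⊕ 0b11110010 ⊕ 0b10101110 = 0b10001010.
P'[3]: 0b10011110 ⊕ 0b10111011 ⊕ 0b10110101 = 0b10010000.
P'[4]: 0b11100111 ⊕ 0b11000001 ⊕ 0b10000001 = 0b10100111.
P'[5]: 0b10010011 ⊕ 0b10110100 ⊕ 0b11011010 = 0b11111101.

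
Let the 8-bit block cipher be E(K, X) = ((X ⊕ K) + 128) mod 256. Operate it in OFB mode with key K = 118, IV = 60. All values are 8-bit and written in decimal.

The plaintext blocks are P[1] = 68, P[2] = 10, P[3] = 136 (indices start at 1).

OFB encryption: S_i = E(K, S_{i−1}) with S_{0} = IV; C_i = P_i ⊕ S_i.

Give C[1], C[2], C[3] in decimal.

C[1]: S = E(K, 60) = 202; 68 ⊕ 202 = 142.
C[2]: S = E(K, 202) = 60; 10 ⊕ 60 = 54.
C[3]: S = E(K, 60) = 202; 136 ⊕ 202 = 66.

C[1] = 142, C[2] = 54, C[3] = 66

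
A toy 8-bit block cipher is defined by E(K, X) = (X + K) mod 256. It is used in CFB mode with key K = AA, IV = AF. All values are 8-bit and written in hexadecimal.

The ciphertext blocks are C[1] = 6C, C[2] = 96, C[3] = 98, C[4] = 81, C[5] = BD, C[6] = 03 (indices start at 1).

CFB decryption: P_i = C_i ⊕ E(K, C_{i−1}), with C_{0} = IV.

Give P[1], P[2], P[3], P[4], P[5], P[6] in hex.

P[1]: E(K, AF) = 59; 6C ⊕ 59 = 35.
P[2]: E(K, 6C) = 16; 96 ⊕ 16 = 80.
P[3]: E(K, 96) = 40; 98 ⊕ 40 = D8.
P[4]: E(K, 98) = 42; 81 ⊕ 42 = C3.
P[5]: E(K, 81) = 2B; BD ⊕ 2B = 96.
P[6]: E(K, BD) = 67; 03 ⊕ 67 = 64.

P[1] = 35, P[2] = 80, P[3] = D8, P[4] = C3, P[5] = 96, P[6] = 64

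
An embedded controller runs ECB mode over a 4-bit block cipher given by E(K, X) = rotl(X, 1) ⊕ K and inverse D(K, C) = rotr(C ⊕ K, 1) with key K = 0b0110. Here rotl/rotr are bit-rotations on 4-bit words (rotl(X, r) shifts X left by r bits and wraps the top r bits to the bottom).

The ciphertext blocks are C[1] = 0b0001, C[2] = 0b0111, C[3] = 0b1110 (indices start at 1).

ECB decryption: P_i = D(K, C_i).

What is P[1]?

P[1]: D(K, 0b0001) = 0b1011.

P[1] = 0b1011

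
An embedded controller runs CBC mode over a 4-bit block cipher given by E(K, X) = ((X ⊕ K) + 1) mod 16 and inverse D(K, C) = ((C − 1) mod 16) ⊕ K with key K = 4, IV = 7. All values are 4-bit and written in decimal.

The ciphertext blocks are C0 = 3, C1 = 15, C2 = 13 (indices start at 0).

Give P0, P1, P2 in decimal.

CBC decryption: P_i = D(K, C_i) ⊕ C_{i−1}, with C_{−1} = IV.
P0: D(K, 3) = 6; 6 ⊕ 7 = 1.
P1: D(K, 15) = 10; 10 ⊕ 3 = 9.
P2: D(K, 13) = 8; 8 ⊕ 15 = 7.

P0 = 1, P1 = 9, P2 = 7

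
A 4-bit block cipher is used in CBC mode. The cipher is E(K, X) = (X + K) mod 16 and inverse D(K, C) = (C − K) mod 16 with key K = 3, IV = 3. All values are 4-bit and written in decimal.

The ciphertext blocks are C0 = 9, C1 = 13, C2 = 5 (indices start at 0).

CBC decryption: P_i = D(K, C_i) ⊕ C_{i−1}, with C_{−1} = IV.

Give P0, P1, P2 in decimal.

P0 = 5, P1 = 3, P2 = 15

P0: D(K, 9) = 6; 6 ⊕ 3 = 5.
P1: D(K, 13) = 10; 10 ⊕ 9 = 3.
P2: D(K, 5) = 2; 2 ⊕ 13 = 15.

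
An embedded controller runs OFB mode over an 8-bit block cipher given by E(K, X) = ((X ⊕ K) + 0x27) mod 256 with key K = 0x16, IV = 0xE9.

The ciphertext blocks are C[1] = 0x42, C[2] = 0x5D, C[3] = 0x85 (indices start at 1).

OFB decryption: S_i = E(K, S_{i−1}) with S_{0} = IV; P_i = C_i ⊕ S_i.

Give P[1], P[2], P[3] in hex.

P[1] = 0x64, P[2] = 0x0A, P[3] = 0xED

P[1]: S = E(K, 0xE9) = 0x26; 0x42 ⊕ 0x26 = 0x64.
P[2]: S = E(K, 0x26) = 0x57; 0x5D ⊕ 0x57 = 0x0A.
P[3]: S = E(K, 0x57) = 0x68; 0x85 ⊕ 0x68 = 0xED.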